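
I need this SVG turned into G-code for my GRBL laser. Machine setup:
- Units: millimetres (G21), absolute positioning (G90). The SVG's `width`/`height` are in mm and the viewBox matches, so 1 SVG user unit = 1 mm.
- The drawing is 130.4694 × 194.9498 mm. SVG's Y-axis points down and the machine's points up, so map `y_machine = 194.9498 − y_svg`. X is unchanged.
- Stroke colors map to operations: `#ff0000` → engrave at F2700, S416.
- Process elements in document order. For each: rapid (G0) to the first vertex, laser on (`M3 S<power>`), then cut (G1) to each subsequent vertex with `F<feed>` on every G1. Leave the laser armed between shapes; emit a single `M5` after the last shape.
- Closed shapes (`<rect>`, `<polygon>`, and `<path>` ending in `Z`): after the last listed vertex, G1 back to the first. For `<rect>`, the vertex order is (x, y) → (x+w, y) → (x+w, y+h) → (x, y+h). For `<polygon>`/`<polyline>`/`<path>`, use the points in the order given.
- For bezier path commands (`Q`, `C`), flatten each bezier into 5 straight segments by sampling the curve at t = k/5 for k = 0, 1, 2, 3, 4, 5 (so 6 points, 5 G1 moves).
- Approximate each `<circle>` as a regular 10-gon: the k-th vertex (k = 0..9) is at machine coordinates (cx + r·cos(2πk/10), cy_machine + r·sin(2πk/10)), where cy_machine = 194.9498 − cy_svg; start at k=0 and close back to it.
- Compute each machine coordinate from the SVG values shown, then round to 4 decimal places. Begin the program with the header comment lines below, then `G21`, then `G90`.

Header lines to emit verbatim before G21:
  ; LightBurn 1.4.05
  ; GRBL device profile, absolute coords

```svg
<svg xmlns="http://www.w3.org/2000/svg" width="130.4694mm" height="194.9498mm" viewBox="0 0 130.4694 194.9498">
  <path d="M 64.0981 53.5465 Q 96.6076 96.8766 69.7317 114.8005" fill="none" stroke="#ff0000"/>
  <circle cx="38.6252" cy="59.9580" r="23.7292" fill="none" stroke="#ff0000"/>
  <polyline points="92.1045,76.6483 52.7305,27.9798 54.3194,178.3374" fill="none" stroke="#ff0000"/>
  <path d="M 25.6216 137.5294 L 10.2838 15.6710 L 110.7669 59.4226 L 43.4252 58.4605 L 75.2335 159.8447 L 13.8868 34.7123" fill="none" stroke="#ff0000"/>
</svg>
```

viewBox `0 0 130.4694 194.9498` with mm width/height → 1 unit = 1 mm. Flip: y_m = 194.9498 − y_svg.

**Shape 1** — `<path>` quadratic bezier, stroke `#ff0000` → engrave (S416, F2700). Control points (SVG): P0=(64.0981,53.5465), P1=(96.6076,96.8766), P2=(69.7317,114.8005); sampled at t=k/5. Machine vertices: (64.0981,141.4033) → (74.7265,125.0875) → (80.6040,110.8042) → (81.7308,98.5534) → (78.1066,88.3351) → (69.7317,80.1493). Open path.

**Shape 2** — `<circle>` circle, stroke `#ff0000` → engrave (S416, F2700). Machine vertices: (62.3544,134.9918) → (57.8225,148.9395) → (45.9579,157.5596) → (31.2925,157.5596) → (19.4279,148.9395) → (14.8960,134.9918) → (19.4279,121.0441) → (31.2925,112.4240) → (45.9579,112.4240) → (57.8225,121.0441) → (62.3544,134.9918). Closed: final G1 returns to the first vertex.

**Shape 3** — `<polyline>` open polyline, stroke `#ff0000` → engrave (S416, F2700). Machine vertices: (92.1045,118.3015) → (52.7305,166.9700) → (54.3194,16.6124). Open path.

**Shape 4** — `<path>` open polyline, stroke `#ff0000` → engrave (S416, F2700). Machine vertices: (25.6216,57.4204) → (10.2838,179.2788) → (110.7669,135.5272) → (43.4252,136.4893) → (75.2335,35.1051) → (13.8868,160.2375). Open path.

; LightBurn 1.4.05
; GRBL device profile, absolute coords
G21
G90
G0 X64.0981 Y141.4033
M3 S416
G1 X74.7265 Y125.0875 F2700
G1 X80.6040 Y110.8042 F2700
G1 X81.7308 Y98.5534 F2700
G1 X78.1066 Y88.3351 F2700
G1 X69.7317 Y80.1493 F2700
G0 X62.3544 Y134.9918
M3 S416
G1 X57.8225 Y148.9395 F2700
G1 X45.9579 Y157.5596 F2700
G1 X31.2925 Y157.5596 F2700
G1 X19.4279 Y148.9395 F2700
G1 X14.8960 Y134.9918 F2700
G1 X19.4279 Y121.0441 F2700
G1 X31.2925 Y112.4240 F2700
G1 X45.9579 Y112.4240 F2700
G1 X57.8225 Y121.0441 F2700
G1 X62.3544 Y134.9918 F2700
G0 X92.1045 Y118.3015
M3 S416
G1 X52.7305 Y166.9700 F2700
G1 X54.3194 Y16.6124 F2700
G0 X25.6216 Y57.4204
M3 S416
G1 X10.2838 Y179.2788 F2700
G1 X110.7669 Y135.5272 F2700
G1 X43.4252 Y136.4893 F2700
G1 X75.2335 Y35.1051 F2700
G1 X13.8868 Y160.2375 F2700
M5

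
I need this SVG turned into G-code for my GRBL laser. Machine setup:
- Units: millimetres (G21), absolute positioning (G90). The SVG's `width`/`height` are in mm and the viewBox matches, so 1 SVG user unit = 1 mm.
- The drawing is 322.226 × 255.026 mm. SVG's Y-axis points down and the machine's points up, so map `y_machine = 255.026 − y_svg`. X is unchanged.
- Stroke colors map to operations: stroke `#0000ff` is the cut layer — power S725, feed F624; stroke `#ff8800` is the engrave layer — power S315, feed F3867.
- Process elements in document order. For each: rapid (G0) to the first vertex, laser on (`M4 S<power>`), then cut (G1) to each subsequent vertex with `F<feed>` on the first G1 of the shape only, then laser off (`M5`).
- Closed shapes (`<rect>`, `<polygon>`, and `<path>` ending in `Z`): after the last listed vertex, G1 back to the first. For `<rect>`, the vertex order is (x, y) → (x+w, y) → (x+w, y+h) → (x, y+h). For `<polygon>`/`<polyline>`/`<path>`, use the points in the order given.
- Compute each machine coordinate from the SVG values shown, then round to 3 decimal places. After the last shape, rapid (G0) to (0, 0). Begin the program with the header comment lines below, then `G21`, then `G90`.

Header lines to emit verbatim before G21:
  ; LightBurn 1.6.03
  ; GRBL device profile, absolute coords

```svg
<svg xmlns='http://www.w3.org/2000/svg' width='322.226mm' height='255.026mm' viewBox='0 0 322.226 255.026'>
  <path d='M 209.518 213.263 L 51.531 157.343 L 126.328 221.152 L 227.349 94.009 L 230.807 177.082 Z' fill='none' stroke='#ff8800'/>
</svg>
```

Since the viewBox matches the mm dimensions, user units are millimetres directly. The only transform is the Y-flip y_m = 255.026 − y_svg.

Shape 1 is a closed polygon drawn with `<path>`. Its stroke #ff8800 means engrave at S315, F3867. After flipping Y the toolpath is (209.518,41.763) → (51.531,97.683) → (126.328,33.874) → (227.349,161.017) → (230.807,77.944) → (209.518,41.763), returning to the start.

; LightBurn 1.6.03
; GRBL device profile, absolute coords
G21
G90
G0 X209.518 Y41.763
M4 S315
G1 X51.531 Y97.683 F3867
G1 X126.328 Y33.874
G1 X227.349 Y161.017
G1 X230.807 Y77.944
G1 X209.518 Y41.763
M5
G0 X0.000 Y0.000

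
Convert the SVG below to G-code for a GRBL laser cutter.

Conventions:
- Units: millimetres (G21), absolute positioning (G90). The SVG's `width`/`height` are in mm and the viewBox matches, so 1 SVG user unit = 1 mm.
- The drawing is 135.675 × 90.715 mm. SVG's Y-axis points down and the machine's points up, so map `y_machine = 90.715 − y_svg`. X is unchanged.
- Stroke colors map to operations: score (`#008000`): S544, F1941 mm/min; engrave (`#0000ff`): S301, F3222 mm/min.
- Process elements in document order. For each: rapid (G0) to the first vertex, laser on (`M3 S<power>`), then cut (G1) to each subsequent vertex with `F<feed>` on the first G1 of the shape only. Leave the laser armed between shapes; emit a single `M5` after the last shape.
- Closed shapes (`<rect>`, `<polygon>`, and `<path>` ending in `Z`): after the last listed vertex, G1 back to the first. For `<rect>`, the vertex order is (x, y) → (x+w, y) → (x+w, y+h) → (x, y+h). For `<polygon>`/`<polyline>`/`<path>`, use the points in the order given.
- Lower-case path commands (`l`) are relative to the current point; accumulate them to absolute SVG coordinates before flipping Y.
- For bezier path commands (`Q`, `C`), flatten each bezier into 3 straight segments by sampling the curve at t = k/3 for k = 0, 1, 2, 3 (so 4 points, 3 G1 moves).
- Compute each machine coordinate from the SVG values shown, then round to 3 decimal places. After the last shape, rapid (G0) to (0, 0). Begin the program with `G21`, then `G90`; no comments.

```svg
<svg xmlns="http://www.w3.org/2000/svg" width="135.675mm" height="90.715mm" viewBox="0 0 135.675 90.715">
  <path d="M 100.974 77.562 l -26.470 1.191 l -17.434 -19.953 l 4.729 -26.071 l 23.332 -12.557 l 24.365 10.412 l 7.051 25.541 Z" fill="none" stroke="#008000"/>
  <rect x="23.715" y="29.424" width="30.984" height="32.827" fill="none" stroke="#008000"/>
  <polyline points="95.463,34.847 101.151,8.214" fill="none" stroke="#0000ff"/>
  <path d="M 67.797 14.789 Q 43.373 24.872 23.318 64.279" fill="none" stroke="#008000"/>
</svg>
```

viewBox `0 0 135.675 90.715` with mm width/height → 1 unit = 1 mm. Flip: y_m = 90.715 − y_svg.

**Shape 1** — `<path>` regular polygon, stroke `#008000` → score (S544, F1941). Machine vertices: (100.974,13.153) → (74.504,11.962) → (57.070,31.915) → (61.799,57.986) → (85.131,70.543) → (109.496,60.131) → (116.547,34.590) → (100.974,13.153). Closed: final G1 returns to the first vertex.

**Shape 2** — `<rect>` rectangle, stroke `#008000` → score (S544, F1941). Machine vertices: (23.715,61.291) → (54.699,61.291) → (54.699,28.464) → (23.715,28.464) → (23.715,61.291). Closed: final G1 returns to the first vertex.

**Shape 3** — `<polyline>` line segment, stroke `#0000ff` → engrave (S301, F3222). Machine vertices: (95.463,55.868) → (101.151,82.501). Open path.

**Shape 4** — `<path>` quadratic bezier, stroke `#008000` → score (S544, F1941). Control points (SVG): P0=(67.797,14.789), P1=(43.373,24.872), P2=(23.318,64.279); sampled at t=k/3. Machine vertices: (67.797,75.926) → (52.000,65.946) → (37.173,49.449) → (23.318,26.436). Open path.

G21
G90
G0 X100.974 Y13.153
M3 S544
G1 X74.504 Y11.962 F1941
G1 X57.070 Y31.915
G1 X61.799 Y57.986
G1 X85.131 Y70.543
G1 X109.496 Y60.131
G1 X116.547 Y34.590
G1 X100.974 Y13.153
G0 X23.715 Y61.291
M3 S544
G1 X54.699 Y61.291 F1941
G1 X54.699 Y28.464
G1 X23.715 Y28.464
G1 X23.715 Y61.291
G0 X95.463 Y55.868
M3 S301
G1 X101.151 Y82.501 F3222
G0 X67.797 Y75.926
M3 S544
G1 X52.000 Y65.946 F1941
G1 X37.173 Y49.449
G1 X23.318 Y26.436
M5
G0 X0.000 Y0.000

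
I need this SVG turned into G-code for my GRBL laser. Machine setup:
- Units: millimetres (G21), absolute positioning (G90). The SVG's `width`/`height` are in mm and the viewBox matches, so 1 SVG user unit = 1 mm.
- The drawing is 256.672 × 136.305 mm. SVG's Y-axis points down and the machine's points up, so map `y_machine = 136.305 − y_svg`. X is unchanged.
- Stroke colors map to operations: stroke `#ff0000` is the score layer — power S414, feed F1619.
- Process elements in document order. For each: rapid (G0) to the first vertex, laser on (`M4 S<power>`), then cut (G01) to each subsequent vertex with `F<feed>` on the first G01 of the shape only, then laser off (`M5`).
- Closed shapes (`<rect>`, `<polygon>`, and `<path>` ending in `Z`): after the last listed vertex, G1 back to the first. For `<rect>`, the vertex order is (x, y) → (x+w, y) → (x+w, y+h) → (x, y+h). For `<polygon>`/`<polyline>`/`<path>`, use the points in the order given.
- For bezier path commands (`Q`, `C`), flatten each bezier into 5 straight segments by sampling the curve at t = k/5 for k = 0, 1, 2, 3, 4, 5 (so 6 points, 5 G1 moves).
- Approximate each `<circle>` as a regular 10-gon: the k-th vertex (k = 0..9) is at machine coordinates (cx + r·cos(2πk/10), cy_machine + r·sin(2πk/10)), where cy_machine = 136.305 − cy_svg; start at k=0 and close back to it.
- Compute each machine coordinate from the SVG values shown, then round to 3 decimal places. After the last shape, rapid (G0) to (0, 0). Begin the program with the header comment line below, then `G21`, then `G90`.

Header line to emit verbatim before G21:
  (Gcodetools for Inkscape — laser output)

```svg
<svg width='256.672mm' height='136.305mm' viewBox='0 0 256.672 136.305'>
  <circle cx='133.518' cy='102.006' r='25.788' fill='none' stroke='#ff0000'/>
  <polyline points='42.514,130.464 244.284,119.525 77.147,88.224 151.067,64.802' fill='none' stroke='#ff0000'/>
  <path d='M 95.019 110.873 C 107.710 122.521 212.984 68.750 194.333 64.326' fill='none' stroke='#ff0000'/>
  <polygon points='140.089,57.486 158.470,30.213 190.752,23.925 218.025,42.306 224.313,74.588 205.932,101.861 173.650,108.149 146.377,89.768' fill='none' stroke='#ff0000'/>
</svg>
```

1 u = 1 mm; y_m = 136.305 − y.

[1] `<circle>` circle, #ff0000→score S414 F1619: (159.306,34.299) → (154.381,49.457) → (141.487,58.825) → (125.549,58.825) → (112.655,49.457) → (107.730,34.299) → (112.655,19.141) → (125.549,9.773) → (141.487,9.773) → (154.381,19.141) → (159.306,34.299) (closed)

[2] `<polyline>` open polyline, #ff0000→score S414 F1619: (42.514,5.841) → (244.284,16.780) → (77.147,48.081) → (151.067,71.503)

[3] `<path>` cubic bezier, #ff0000→score S414 F1619: (95.019,25.432) → (112.011,25.375) → (140.832,35.510) → (171.087,50.329) → (192.385,64.321) → (194.333,71.979)

[4] `<polygon>` regular polygon, #ff0000→score S414 F1619: (140.089,78.819) → (158.470,106.092) → (190.752,112.380) → (218.025,93.999) → (224.313,61.717) → (205.932,34.444) → (173.650,28.156) → (146.377,46.537) → (140.089,78.819) (closed)

(Gcodetools for Inkscape — laser output)
G21
G90
G0 X159.306 Y34.299
M4 S414
G01 X154.381 Y49.457 F1619
G01 X141.487 Y58.825
G01 X125.549 Y58.825
G01 X112.655 Y49.457
G01 X107.730 Y34.299
G01 X112.655 Y19.141
G01 X125.549 Y9.773
G01 X141.487 Y9.773
G01 X154.381 Y19.141
G01 X159.306 Y34.299
M5
G0 X42.514 Y5.841
M4 S414
G01 X244.284 Y16.780 F1619
G01 X77.147 Y48.081
G01 X151.067 Y71.503
M5
G0 X95.019 Y25.432
M4 S414
G01 X112.011 Y25.375 F1619
G01 X140.832 Y35.510
G01 X171.087 Y50.329
G01 X192.385 Y64.321
G01 X194.333 Y71.979
M5
G0 X140.089 Y78.819
M4 S414
G01 X158.470 Y106.092 F1619
G01 X190.752 Y112.380
G01 X218.025 Y93.999
G01 X224.313 Y61.717
G01 X205.932 Y34.444
G01 X173.650 Y28.156
G01 X146.377 Y46.537
G01 X140.089 Y78.819
M5
G0 X0.000 Y0.000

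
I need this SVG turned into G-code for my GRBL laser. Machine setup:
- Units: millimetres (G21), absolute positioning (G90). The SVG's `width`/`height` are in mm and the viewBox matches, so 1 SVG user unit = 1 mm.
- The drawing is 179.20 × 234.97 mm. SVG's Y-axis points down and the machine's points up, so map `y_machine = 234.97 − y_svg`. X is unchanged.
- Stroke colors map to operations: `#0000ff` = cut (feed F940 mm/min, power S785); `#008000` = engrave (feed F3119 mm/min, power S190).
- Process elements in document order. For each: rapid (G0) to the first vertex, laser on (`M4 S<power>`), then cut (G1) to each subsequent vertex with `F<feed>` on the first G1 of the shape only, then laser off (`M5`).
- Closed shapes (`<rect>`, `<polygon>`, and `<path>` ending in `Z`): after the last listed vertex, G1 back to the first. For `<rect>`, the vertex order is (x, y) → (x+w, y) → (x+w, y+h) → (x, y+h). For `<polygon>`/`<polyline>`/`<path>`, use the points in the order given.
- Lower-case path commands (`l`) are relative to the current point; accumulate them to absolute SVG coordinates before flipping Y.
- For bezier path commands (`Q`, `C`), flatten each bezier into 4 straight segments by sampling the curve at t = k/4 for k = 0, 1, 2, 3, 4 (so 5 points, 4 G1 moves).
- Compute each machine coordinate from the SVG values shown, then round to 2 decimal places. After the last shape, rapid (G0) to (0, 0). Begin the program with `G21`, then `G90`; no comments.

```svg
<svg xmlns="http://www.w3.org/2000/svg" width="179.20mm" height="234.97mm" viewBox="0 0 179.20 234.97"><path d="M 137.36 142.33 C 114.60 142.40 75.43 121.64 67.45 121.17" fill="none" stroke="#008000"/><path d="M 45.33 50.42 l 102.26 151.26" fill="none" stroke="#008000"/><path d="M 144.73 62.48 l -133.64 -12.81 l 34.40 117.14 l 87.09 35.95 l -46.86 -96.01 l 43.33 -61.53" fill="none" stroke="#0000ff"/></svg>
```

viewBox `0 0 179.20 234.97` with mm width/height → 1 unit = 1 mm. Flip: y_m = 234.97 − y_svg.

**Shape 1** — `<path>` cubic bezier, stroke `#008000` → engrave (S190, F3119). Control points (SVG): P0=(137.36,142.33), P1=(114.60,142.40), P2=(75.43,121.64), P3=(67.45,121.17); sampled at t=k/4. Machine vertices: (137.36,92.64) → (117.96,95.85) → (96.86,103.02) → (78.54,110.29) → (67.45,113.80). Open path.

**Shape 2** — `<path>` line segment, stroke `#008000` → engrave (S190, F3119). Machine vertices: (45.33,184.55) → (147.59,33.29). Open path.

**Shape 3** — `<path>` open polyline, stroke `#0000ff` → cut (S785, F940). Machine vertices: (144.73,172.49) → (11.09,185.30) → (45.49,68.16) → (132.58,32.21) → (85.72,128.22) → (129.05,189.75). Open path.

G21
G90
G0 X137.36 Y92.64
M4 S190
G1 X117.96 Y95.85 F3119
G1 X96.86 Y103.02
G1 X78.54 Y110.29
G1 X67.45 Y113.80
M5
G0 X45.33 Y184.55
M4 S190
G1 X147.59 Y33.29 F3119
M5
G0 X144.73 Y172.49
M4 S785
G1 X11.09 Y185.30 F940
G1 X45.49 Y68.16
G1 X132.58 Y32.21
G1 X85.72 Y128.22
G1 X129.05 Y189.75
M5
G0 X0.00 Y0.00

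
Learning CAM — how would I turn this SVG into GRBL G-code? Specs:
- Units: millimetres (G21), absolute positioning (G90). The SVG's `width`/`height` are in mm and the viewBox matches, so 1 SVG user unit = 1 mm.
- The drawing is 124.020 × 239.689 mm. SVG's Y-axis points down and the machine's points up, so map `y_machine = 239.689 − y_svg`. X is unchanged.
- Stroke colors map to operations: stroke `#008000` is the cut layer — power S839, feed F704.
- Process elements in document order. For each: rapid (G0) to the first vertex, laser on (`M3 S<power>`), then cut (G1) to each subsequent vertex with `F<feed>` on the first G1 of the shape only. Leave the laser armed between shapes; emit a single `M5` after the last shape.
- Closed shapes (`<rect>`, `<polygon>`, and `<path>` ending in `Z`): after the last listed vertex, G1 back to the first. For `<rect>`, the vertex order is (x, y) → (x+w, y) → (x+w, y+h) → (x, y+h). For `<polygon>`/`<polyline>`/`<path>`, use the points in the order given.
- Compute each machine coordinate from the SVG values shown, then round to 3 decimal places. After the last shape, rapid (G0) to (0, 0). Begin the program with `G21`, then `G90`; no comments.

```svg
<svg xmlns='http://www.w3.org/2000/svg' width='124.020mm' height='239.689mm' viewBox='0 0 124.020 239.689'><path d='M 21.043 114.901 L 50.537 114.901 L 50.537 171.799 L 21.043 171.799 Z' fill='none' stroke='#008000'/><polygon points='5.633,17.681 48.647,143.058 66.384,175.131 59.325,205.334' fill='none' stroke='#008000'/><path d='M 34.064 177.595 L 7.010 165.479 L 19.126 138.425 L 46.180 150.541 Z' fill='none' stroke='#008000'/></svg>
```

1 u = 1 mm; y_m = 239.689 − y.

[1] `<path>` rectangle, #008000→cut S839 F704: (21.043,124.788) → (50.537,124.788) → (50.537,67.890) → (21.043,67.890) → (21.043,124.788) (closed)

[2] `<polygon>` closed polygon, #008000→cut S839 F704: (5.633,222.008) → (48.647,96.631) → (66.384,64.558) → (59.325,34.355) → (5.633,222.008) (closed)

[3] `<path>` regular polygon, #008000→cut S839 F704: (34.064,62.094) → (7.010,74.210) → (19.126,101.264) → (46.180,89.148) → (34.064,62.094) (closed)

G21
G90
G0 X21.043 Y124.788
M3 S839
G1 X50.537 Y124.788 F704
G1 X50.537 Y67.890
G1 X21.043 Y67.890
G1 X21.043 Y124.788
G0 X5.633 Y222.008
M3 S839
G1 X48.647 Y96.631 F704
G1 X66.384 Y64.558
G1 X59.325 Y34.355
G1 X5.633 Y222.008
G0 X34.064 Y62.094
M3 S839
G1 X7.010 Y74.210 F704
G1 X19.126 Y101.264
G1 X46.180 Y89.148
G1 X34.064 Y62.094
M5
G0 X0.000 Y0.000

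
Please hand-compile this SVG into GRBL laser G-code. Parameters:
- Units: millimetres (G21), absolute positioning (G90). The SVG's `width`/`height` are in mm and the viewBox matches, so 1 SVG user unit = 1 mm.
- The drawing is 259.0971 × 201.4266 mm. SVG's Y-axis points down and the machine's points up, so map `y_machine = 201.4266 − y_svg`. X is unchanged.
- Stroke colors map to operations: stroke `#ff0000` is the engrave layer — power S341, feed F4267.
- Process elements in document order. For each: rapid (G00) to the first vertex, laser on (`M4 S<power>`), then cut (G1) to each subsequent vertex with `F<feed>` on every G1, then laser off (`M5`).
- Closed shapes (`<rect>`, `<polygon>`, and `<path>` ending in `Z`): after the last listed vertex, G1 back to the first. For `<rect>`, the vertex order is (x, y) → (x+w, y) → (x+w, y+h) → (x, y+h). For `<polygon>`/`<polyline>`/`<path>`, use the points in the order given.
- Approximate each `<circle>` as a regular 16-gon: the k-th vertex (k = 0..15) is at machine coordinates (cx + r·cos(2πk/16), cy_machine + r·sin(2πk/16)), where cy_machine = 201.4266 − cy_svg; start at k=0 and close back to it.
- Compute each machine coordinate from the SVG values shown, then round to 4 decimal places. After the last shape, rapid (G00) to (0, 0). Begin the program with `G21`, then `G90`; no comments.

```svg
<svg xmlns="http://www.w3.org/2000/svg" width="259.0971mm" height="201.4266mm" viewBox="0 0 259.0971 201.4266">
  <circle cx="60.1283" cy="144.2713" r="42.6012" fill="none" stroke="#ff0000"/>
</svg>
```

G21
G90
G00 X102.7295 Y57.1553
M4 S341
G1 X99.4867 Y73.4581 F4267
G1 X90.2519 Y87.2789 F4267
G1 X76.4311 Y96.5137 F4267
G1 X60.1283 Y99.7565 F4267
G1 X43.8255 Y96.5137 F4267
G1 X30.0047 Y87.2789 F4267
G1 X20.7699 Y73.4581 F4267
G1 X17.5271 Y57.1553 F4267
G1 X20.7699 Y40.8525 F4267
G1 X30.0047 Y27.0317 F4267
G1 X43.8255 Y17.7969 F4267
G1 X60.1283 Y14.5541 F4267
G1 X76.4311 Y17.7969 F4267
G1 X90.2519 Y27.0317 F4267
G1 X99.4867 Y40.8525 F4267
G1 X102.7295 Y57.1553 F4267
M5
G00 X0.0000 Y0.0000

1 u = 1 mm; y_m = 201.4266 − y.

[1] `<circle>` circle, #ff0000→engrave S341 F4267: (102.7295,57.1553) → (99.4867,73.4581) → (90.2519,87.2789) → (76.4311,96.5137) → (60.1283,99.7565) → (43.8255,96.5137) → (30.0047,87.2789) → (20.7699,73.4581) → (17.5271,57.1553) → (20.7699,40.8525) → (30.0047,27.0317) → (43.8255,17.7969) → (60.1283,14.5541) → (76.4311,17.7969) → (90.2519,27.0317) → (99.4867,40.8525) → (102.7295,57.1553) (closed)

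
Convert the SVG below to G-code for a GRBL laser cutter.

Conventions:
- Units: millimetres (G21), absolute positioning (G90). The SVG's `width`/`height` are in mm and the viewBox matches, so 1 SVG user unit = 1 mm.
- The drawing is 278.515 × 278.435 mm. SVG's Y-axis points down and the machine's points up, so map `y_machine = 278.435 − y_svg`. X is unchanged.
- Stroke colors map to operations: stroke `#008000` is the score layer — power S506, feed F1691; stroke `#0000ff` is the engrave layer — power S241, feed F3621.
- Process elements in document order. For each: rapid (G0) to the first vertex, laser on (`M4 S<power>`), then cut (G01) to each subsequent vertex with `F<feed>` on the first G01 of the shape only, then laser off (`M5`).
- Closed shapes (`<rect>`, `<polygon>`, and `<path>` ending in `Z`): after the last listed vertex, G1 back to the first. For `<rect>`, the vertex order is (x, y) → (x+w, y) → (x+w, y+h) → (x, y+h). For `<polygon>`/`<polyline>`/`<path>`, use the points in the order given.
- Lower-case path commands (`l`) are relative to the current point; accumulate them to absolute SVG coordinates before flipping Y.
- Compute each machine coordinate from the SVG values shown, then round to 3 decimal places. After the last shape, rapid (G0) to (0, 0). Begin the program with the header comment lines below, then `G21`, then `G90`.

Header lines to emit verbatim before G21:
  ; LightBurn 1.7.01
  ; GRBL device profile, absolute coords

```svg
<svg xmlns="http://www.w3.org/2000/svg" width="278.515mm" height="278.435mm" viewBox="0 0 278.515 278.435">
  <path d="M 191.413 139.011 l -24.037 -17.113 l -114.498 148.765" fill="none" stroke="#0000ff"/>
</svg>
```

viewBox `0 0 278.515 278.435` with mm width/height → 1 unit = 1 mm. Flip: y_m = 278.435 − y_svg.

**Shape 1** — `<path>` open polyline, stroke `#0000ff` → engrave (S241, F3621). Machine vertices: (191.413,139.424) → (167.376,156.537) → (52.878,7.772). Open path.

; LightBurn 1.7.01
; GRBL device profile, absolute coords
G21
G90
G0 X191.413 Y139.424
M4 S241
G01 X167.376 Y156.537 F3621
G01 X52.878 Y7.772
M5
G0 X0.000 Y0.000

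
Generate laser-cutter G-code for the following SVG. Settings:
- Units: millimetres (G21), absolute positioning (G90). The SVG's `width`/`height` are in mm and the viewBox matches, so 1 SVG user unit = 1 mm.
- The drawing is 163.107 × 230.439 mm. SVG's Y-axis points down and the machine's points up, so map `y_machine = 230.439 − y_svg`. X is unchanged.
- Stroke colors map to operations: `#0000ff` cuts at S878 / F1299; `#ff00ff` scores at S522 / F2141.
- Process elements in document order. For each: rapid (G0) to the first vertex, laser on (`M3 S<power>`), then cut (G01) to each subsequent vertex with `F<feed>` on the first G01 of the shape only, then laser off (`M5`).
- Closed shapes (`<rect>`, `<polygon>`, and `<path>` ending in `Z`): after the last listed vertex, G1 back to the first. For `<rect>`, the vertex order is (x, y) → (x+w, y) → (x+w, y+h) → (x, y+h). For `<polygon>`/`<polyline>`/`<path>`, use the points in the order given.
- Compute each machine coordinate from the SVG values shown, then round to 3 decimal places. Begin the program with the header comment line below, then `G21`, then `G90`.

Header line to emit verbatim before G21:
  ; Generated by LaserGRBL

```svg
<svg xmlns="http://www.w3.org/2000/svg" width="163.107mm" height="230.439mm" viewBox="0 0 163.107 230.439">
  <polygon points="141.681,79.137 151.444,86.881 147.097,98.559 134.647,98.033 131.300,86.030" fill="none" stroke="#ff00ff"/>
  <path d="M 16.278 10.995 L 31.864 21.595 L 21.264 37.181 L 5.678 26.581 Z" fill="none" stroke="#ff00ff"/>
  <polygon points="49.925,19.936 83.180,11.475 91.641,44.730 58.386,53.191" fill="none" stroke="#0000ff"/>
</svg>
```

; Generated by LaserGRBL
G21
G90
G0 X141.681 Y151.302
M3 S522
G01 X151.444 Y143.558 F2141
G01 X147.097 Y131.880
G01 X134.647 Y132.406
G01 X131.300 Y144.409
G01 X141.681 Y151.302
M5
G0 X16.278 Y219.444
M3 S522
G01 X31.864 Y208.844 F2141
G01 X21.264 Y193.258
G01 X5.678 Y203.858
G01 X16.278 Y219.444
M5
G0 X49.925 Y210.503
M3 S878
G01 X83.180 Y218.964 F1299
G01 X91.641 Y185.709
G01 X58.386 Y177.248
G01 X49.925 Y210.503
M5

1 u = 1 mm; y_m = 230.439 − y.

[1] `<polygon>` regular polygon, #ff00ff→score S522 F2141: (141.681,151.302) → (151.444,143.558) → (147.097,131.880) → (134.647,132.406) → (131.300,144.409) → (141.681,151.302) (closed)

[2] `<path>` regular polygon, #ff00ff→score S522 F2141: (16.278,219.444) → (31.864,208.844) → (21.264,193.258) → (5.678,203.858) → (16.278,219.444) (closed)

[3] `<polygon>` regular polygon, #0000ff→cut S878 F1299: (49.925,210.503) → (83.180,218.964) → (91.641,185.709) → (58.386,177.248) → (49.925,210.503) (closed)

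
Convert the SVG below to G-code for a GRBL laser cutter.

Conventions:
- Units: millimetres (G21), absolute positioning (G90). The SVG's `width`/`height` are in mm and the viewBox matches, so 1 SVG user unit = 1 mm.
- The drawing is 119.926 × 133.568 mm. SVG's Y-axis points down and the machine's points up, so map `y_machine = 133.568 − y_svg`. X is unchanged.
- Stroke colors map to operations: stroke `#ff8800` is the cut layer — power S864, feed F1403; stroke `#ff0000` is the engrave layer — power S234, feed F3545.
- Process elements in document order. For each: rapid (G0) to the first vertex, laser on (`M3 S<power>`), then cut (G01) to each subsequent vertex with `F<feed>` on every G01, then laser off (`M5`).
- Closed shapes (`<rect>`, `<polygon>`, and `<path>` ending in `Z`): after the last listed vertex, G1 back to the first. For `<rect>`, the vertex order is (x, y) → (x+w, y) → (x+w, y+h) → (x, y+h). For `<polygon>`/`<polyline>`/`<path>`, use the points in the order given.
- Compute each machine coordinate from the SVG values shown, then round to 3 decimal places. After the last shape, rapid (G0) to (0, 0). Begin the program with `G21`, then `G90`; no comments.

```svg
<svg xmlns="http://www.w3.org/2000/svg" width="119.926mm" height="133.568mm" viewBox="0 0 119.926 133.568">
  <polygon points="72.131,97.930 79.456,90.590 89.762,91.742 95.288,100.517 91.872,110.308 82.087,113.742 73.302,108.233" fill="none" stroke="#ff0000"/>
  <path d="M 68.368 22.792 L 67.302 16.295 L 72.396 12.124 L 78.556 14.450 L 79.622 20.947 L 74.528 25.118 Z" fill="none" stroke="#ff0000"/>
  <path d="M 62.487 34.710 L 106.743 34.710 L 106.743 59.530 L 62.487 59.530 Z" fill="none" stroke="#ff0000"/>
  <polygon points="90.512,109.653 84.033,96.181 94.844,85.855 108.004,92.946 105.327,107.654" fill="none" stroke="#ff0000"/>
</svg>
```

1 u = 1 mm; y_m = 133.568 − y.

[1] `<polygon>` regular polygon, #ff0000→engrave S234 F3545: (72.131,35.638) → (79.456,42.978) → (89.762,41.826) → (95.288,33.051) → (91.872,23.260) → (82.087,19.826) → (73.302,25.335) → (72.131,35.638) (closed)

[2] `<path>` regular polygon, #ff0000→engrave S234 F3545: (68.368,110.776) → (67.302,117.273) → (72.396,121.444) → (78.556,119.118) → (79.622,112.621) → (74.528,108.450) → (68.368,110.776) (closed)

[3] `<path>` rectangle, #ff0000→engrave S234 F3545: (62.487,98.858) → (106.743,98.858) → (106.743,74.038) → (62.487,74.038) → (62.487,98.858) (closed)

[4] `<polygon>` regular polygon, #ff0000→engrave S234 F3545: (90.512,23.915) → (84.033,37.387) → (94.844,47.713) → (108.004,40.622) → (105.327,25.914) → (90.512,23.915) (closed)

G21
G90
G0 X72.131 Y35.638
M3 S234
G01 X79.456 Y42.978 F3545
G01 X89.762 Y41.826 F3545
G01 X95.288 Y33.051 F3545
G01 X91.872 Y23.260 F3545
G01 X82.087 Y19.826 F3545
G01 X73.302 Y25.335 F3545
G01 X72.131 Y35.638 F3545
M5
G0 X68.368 Y110.776
M3 S234
G01 X67.302 Y117.273 F3545
G01 X72.396 Y121.444 F3545
G01 X78.556 Y119.118 F3545
G01 X79.622 Y112.621 F3545
G01 X74.528 Y108.450 F3545
G01 X68.368 Y110.776 F3545
M5
G0 X62.487 Y98.858
M3 S234
G01 X106.743 Y98.858 F3545
G01 X106.743 Y74.038 F3545
G01 X62.487 Y74.038 F3545
G01 X62.487 Y98.858 F3545
M5
G0 X90.512 Y23.915
M3 S234
G01 X84.033 Y37.387 F3545
G01 X94.844 Y47.713 F3545
G01 X108.004 Y40.622 F3545
G01 X105.327 Y25.914 F3545
G01 X90.512 Y23.915 F3545
M5
G0 X0.000 Y0.000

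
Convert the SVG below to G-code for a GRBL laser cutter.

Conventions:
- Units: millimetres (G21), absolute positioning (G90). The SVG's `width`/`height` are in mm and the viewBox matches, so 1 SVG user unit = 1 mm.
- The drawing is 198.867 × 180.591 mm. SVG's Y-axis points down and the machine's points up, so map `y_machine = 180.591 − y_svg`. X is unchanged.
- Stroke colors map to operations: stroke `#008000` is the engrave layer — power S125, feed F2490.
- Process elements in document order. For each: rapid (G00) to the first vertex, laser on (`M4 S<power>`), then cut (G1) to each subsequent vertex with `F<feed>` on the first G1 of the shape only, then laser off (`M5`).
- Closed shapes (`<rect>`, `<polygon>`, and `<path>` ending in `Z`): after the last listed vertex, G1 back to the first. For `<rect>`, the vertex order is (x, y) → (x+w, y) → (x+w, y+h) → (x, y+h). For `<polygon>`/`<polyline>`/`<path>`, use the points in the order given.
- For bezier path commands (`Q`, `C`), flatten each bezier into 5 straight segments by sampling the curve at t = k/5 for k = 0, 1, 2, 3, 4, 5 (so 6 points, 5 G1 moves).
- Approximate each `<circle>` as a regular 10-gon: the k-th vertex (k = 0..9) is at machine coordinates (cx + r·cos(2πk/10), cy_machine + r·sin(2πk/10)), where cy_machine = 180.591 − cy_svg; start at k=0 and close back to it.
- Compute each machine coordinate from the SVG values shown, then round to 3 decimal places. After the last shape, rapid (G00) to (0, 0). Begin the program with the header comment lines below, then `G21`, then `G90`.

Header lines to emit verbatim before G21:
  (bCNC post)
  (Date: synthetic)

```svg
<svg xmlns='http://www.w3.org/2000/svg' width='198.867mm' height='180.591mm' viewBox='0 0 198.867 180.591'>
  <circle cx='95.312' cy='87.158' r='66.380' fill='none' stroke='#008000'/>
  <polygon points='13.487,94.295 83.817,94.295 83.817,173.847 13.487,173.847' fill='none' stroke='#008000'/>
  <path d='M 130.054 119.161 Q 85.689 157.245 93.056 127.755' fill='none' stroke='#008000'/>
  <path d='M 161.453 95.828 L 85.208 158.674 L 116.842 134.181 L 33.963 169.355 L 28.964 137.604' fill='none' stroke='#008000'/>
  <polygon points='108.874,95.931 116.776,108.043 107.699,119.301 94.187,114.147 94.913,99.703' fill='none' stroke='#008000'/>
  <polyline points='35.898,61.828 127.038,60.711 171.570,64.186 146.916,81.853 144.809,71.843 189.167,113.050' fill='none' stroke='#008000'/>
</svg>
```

(bCNC post)
(Date: synthetic)
G21
G90
G00 X161.692 Y93.433
M4 S125
G1 X149.015 Y132.450 F2490
G1 X115.825 Y156.564
G1 X74.799 Y156.564
G1 X41.609 Y132.450
G1 X28.932 Y93.433
G1 X41.609 Y54.416
G1 X74.799 Y30.302
G1 X115.825 Y30.302
G1 X149.015 Y54.416
G1 X161.692 Y93.433
M5
G00 X13.487 Y86.296
M4 S125
G1 X83.817 Y86.296 F2490
G1 X83.817 Y6.744
G1 X13.487 Y6.744
G1 X13.487 Y86.296
M5
G00 X130.054 Y61.430
M4 S125
G1 X114.377 Y48.899 F2490
G1 X102.839 Y41.775
G1 X95.440 Y40.056
G1 X92.178 Y43.743
G1 X93.056 Y52.836
M5
G00 X161.453 Y84.763
M4 S125
G1 X85.208 Y21.917 F2490
G1 X116.842 Y46.410
G1 X33.963 Y11.236
G1 X28.964 Y42.987
M5
G00 X108.874 Y84.660
M4 S125
G1 X116.776 Y72.548 F2490
G1 X107.699 Y61.290
G1 X94.187 Y66.444
G1 X94.913 Y80.888
G1 X108.874 Y84.660
M5
G00 X35.898 Y118.763
M4 S125
G1 X127.038 Y119.880 F2490
G1 X171.570 Y116.405
G1 X146.916 Y98.738
G1 X144.809 Y108.748
G1 X189.167 Y67.541
M5
G00 X0.000 Y0.000

viewBox `0 0 198.867 180.591` with mm width/height → 1 unit = 1 mm. Flip: y_m = 180.591 − y_svg.

**Shape 1** — `<circle>` circle, stroke `#008000` → engrave (S125, F2490). Machine vertices: (161.692,93.433) → (149.015,132.450) → (115.825,156.564) → (74.799,156.564) → (41.609,132.450) → (28.932,93.433) → (41.609,54.416) → (74.799,30.302) → (115.825,30.302) → (149.015,54.416) → (161.692,93.433). Closed: final G1 returns to the first vertex.

**Shape 2** — `<polygon>` rectangle, stroke `#008000` → engrave (S125, F2490). Machine vertices: (13.487,86.296) → (83.817,86.296) → (83.817,6.744) → (13.487,6.744) → (13.487,86.296). Closed: final G1 returns to the first vertex.

**Shape 3** — `<path>` quadratic bezier, stroke `#008000` → engrave (S125, F2490). Control points (SVG): P0=(130.054,119.161), P1=(85.689,157.245), P2=(93.056,127.755); sampled at t=k/5. Machine vertices: (130.054,61.430) → (114.377,48.899) → (102.839,41.775) → (95.440,40.056) → (92.178,43.743) → (93.056,52.836). Open path.

**Shape 4** — `<path>` open polyline, stroke `#008000` → engrave (S125, F2490). Machine vertices: (161.453,84.763) → (85.208,21.917) → (116.842,46.410) → (33.963,11.236) → (28.964,42.987). Open path.

**Shape 5** — `<polygon>` regular polygon, stroke `#008000` → engrave (S125, F2490). Machine vertices: (108.874,84.660) → (116.776,72.548) → (107.699,61.290) → (94.187,66.444) → (94.913,80.888) → (108.874,84.660). Closed: final G1 returns to the first vertex.

**Shape 6** — `<polyline>` open polyline, stroke `#008000` → engrave (S125, F2490). Machine vertices: (35.898,118.763) → (127.038,119.880) → (171.570,116.405) → (146.916,98.738) → (144.809,108.748) → (189.167,67.541). Open path.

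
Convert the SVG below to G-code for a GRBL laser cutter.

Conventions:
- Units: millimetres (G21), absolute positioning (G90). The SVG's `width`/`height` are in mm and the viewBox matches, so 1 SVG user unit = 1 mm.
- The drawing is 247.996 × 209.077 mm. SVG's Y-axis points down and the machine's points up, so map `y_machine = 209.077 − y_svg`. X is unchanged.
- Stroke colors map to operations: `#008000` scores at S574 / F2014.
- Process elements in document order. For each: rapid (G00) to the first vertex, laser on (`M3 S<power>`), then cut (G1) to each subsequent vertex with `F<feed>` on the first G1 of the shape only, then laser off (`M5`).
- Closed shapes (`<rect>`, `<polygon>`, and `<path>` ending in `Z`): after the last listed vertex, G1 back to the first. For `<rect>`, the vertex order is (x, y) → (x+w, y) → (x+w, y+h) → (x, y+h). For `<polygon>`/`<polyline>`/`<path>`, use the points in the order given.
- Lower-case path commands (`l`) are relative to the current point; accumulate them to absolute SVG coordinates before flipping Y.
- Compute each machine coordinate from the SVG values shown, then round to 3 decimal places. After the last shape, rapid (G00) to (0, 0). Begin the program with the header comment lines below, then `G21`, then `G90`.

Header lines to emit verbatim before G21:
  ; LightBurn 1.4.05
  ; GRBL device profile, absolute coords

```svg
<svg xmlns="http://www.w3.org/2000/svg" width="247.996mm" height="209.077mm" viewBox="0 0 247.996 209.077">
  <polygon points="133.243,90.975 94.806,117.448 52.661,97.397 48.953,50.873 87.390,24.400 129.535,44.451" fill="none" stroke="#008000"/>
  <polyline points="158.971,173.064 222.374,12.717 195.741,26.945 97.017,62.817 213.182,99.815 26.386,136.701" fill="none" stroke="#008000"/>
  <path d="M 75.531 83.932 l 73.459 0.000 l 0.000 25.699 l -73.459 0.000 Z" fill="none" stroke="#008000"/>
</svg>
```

viewBox `0 0 247.996 209.077` with mm width/height → 1 unit = 1 mm. Flip: y_m = 209.077 − y_svg.

**Shape 1** — `<polygon>` regular polygon, stroke `#008000` → score (S574, F2014). Machine vertices: (133.243,118.102) → (94.806,91.629) → (52.661,111.680) → (48.953,158.204) → (87.390,184.677) → (129.535,164.626) → (133.243,118.102). Closed: final G1 returns to the first vertex.

**Shape 2** — `<polyline>` open polyline, stroke `#008000` → score (S574, F2014). Machine vertices: (158.971,36.013) → (222.374,196.360) → (195.741,182.132) → (97.017,146.260) → (213.182,109.262) → (26.386,72.376). Open path.

**Shape 3** — `<path>` rectangle, stroke `#008000` → score (S574, F2014). Machine vertices: (75.531,125.145) → (148.990,125.145) → (148.990,99.446) → (75.531,99.446) → (75.531,125.145). Closed: final G1 returns to the first vertex.

; LightBurn 1.4.05
; GRBL device profile, absolute coords
G21
G90
G00 X133.243 Y118.102
M3 S574
G1 X94.806 Y91.629 F2014
G1 X52.661 Y111.680
G1 X48.953 Y158.204
G1 X87.390 Y184.677
G1 X129.535 Y164.626
G1 X133.243 Y118.102
M5
G00 X158.971 Y36.013
M3 S574
G1 X222.374 Y196.360 F2014
G1 X195.741 Y182.132
G1 X97.017 Y146.260
G1 X213.182 Y109.262
G1 X26.386 Y72.376
M5
G00 X75.531 Y125.145
M3 S574
G1 X148.990 Y125.145 F2014
G1 X148.990 Y99.446
G1 X75.531 Y99.446
G1 X75.531 Y125.145
M5
G00 X0.000 Y0.000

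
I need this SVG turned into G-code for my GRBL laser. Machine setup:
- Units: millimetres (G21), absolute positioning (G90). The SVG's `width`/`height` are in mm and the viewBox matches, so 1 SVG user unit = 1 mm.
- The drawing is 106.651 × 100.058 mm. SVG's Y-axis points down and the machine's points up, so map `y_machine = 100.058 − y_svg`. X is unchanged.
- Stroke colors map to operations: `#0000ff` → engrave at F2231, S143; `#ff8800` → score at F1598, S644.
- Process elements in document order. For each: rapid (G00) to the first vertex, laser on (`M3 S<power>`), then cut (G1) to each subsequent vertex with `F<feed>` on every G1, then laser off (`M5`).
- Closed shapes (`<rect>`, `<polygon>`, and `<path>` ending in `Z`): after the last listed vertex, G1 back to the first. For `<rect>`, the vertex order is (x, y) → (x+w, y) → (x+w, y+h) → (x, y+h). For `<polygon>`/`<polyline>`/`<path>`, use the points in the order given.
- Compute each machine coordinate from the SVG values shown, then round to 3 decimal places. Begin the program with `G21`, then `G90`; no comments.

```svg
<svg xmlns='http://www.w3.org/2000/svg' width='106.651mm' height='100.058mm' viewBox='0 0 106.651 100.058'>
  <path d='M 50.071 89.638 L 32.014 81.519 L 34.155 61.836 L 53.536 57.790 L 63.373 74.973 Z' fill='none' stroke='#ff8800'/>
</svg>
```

1 u = 1 mm; y_m = 100.058 − y.

[1] `<path>` regular polygon, #ff8800→score S644 F1598: (50.071,10.420) → (32.014,18.539) → (34.155,38.222) → (53.536,42.268) → (63.373,25.085) → (50.071,10.420) (closed)

G21
G90
G00 X50.071 Y10.420
M3 S644
G1 X32.014 Y18.539 F1598
G1 X34.155 Y38.222 F1598
G1 X53.536 Y42.268 F1598
G1 X63.373 Y25.085 F1598
G1 X50.071 Y10.420 F1598
M5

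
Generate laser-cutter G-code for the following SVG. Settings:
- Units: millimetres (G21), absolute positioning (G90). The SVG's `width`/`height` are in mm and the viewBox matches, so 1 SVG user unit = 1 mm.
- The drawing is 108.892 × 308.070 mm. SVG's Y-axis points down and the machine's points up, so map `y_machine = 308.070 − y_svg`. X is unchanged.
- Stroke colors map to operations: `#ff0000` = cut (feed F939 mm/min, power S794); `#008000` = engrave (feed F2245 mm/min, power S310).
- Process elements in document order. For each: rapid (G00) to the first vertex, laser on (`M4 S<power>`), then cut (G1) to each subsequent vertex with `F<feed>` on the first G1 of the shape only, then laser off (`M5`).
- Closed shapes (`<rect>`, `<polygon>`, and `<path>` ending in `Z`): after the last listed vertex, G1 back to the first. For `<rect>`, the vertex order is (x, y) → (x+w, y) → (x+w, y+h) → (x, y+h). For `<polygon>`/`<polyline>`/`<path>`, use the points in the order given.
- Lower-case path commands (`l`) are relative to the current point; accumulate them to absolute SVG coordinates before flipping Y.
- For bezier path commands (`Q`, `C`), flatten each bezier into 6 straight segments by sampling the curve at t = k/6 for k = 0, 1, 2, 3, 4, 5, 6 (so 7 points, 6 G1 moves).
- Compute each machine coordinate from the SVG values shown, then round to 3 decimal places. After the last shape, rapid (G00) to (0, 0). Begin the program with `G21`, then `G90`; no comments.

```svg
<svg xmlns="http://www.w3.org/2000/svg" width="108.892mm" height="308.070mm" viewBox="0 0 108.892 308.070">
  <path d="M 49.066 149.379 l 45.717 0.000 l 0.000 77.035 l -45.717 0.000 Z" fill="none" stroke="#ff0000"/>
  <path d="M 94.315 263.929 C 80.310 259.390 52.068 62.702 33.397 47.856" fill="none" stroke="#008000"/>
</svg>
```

G21
G90
G00 X49.066 Y158.691
M4 S794
G1 X94.783 Y158.691 F939
G1 X94.783 Y81.656
G1 X49.066 Y81.656
G1 X49.066 Y158.691
M5
G00 X94.315 Y44.141
M4 S310
G1 X86.236 Y60.691 F2245
G1 X76.446 Y98.878
G1 X65.606 Y148.312
G1 X54.377 Y198.606
G1 X43.420 Y239.369
G1 X33.397 Y260.214
M5
G00 X0.000 Y0.000

1 u = 1 mm; y_m = 308.070 − y.

[1] `<path>` rectangle, #ff0000→cut S794 F939: (49.066,158.691) → (94.783,158.691) → (94.783,81.656) → (49.066,81.656) → (49.066,158.691) (closed)

[2] `<path>` cubic bezier, #008000→engrave S310 F2245: (94.315,44.141) → (86.236,60.691) → (76.446,98.878) → (65.606,148.312) → (54.377,198.606) → (43.420,239.369) → (33.397,260.214)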